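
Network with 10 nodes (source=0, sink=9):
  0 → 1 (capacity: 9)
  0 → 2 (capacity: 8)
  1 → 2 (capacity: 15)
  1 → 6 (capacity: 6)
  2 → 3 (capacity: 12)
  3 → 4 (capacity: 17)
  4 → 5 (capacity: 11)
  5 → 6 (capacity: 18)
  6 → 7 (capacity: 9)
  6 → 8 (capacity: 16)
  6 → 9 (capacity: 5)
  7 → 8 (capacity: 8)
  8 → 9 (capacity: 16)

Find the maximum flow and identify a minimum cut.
Max flow = 17, Min cut edges: (1,6), (4,5)

Maximum flow: 17
Minimum cut: (1,6), (4,5)
Partition: S = [0, 1, 2, 3, 4], T = [5, 6, 7, 8, 9]

Max-flow min-cut theorem verified: both equal 17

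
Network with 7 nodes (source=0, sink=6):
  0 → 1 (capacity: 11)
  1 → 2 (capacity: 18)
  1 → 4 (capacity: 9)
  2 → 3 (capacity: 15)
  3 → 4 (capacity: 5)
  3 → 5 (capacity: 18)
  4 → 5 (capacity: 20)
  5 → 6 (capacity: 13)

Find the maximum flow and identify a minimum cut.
Max flow = 11, Min cut edges: (0,1)

Maximum flow: 11
Minimum cut: (0,1)
Partition: S = [0], T = [1, 2, 3, 4, 5, 6]

Max-flow min-cut theorem verified: both equal 11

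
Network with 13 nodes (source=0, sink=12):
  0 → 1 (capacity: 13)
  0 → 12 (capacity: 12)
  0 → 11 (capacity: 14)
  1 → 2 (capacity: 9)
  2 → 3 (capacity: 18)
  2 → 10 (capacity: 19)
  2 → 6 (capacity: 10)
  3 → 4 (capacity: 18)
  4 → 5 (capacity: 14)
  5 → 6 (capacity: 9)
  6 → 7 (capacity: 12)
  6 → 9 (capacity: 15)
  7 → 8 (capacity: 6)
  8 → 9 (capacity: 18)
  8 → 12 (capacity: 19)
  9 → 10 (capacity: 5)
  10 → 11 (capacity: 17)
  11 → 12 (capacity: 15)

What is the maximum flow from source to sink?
Maximum flow = 33

Max flow: 33

Flow assignment:
  0 → 1: 7/13
  0 → 12: 12/12
  0 → 11: 14/14
  1 → 2: 7/9
  2 → 10: 1/19
  2 → 6: 6/10
  6 → 7: 6/12
  7 → 8: 6/6
  8 → 12: 6/19
  10 → 11: 1/17
  11 → 12: 15/15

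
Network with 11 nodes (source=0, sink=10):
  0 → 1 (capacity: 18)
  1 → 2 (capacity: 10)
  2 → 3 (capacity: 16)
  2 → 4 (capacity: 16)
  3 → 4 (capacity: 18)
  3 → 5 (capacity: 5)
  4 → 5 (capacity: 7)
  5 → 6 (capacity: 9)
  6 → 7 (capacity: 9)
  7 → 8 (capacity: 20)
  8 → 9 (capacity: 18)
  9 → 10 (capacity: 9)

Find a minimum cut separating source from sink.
Min cut value = 9, edges: (9,10)

Min cut value: 9
Partition: S = [0, 1, 2, 3, 4, 5, 6, 7, 8, 9], T = [10]
Cut edges: (9,10)

By max-flow min-cut theorem, max flow = min cut = 9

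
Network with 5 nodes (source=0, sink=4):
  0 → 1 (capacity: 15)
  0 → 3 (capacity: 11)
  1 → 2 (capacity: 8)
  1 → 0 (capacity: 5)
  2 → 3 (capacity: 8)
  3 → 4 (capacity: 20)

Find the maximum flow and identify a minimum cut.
Max flow = 19, Min cut edges: (0,3), (2,3)

Maximum flow: 19
Minimum cut: (0,3), (2,3)
Partition: S = [0, 1, 2], T = [3, 4]

Max-flow min-cut theorem verified: both equal 19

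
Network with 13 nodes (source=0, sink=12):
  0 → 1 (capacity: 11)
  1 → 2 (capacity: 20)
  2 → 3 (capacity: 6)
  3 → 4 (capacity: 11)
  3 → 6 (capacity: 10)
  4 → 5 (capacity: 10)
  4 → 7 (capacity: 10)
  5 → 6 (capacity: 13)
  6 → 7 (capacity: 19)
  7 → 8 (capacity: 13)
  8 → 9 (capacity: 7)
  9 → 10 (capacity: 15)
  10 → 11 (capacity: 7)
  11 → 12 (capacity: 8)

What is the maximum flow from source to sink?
Maximum flow = 6

Max flow: 6

Flow assignment:
  0 → 1: 6/11
  1 → 2: 6/20
  2 → 3: 6/6
  3 → 4: 6/11
  4 → 7: 6/10
  7 → 8: 6/13
  8 → 9: 6/7
  9 → 10: 6/15
  10 → 11: 6/7
  11 → 12: 6/8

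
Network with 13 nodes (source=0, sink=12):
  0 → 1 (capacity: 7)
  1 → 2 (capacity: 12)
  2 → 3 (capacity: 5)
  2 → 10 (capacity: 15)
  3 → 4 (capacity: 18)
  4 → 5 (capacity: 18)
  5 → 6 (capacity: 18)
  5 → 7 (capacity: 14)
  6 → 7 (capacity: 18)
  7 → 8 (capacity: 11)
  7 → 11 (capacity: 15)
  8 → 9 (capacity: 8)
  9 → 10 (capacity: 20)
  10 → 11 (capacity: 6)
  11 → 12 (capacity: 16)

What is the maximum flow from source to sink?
Maximum flow = 7

Max flow: 7

Flow assignment:
  0 → 1: 7/7
  1 → 2: 7/12
  2 → 3: 1/5
  2 → 10: 6/15
  3 → 4: 1/18
  4 → 5: 1/18
  5 → 7: 1/14
  7 → 11: 1/15
  10 → 11: 6/6
  11 → 12: 7/16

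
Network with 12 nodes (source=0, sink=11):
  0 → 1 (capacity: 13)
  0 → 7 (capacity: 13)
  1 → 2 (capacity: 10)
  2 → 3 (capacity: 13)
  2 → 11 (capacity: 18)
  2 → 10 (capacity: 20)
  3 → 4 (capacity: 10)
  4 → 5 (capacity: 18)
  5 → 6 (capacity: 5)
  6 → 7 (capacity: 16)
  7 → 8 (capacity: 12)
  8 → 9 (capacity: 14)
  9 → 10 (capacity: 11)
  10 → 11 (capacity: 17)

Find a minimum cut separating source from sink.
Min cut value = 21, edges: (1,2), (9,10)

Min cut value: 21
Partition: S = [0, 1, 3, 4, 5, 6, 7, 8, 9], T = [2, 10, 11]
Cut edges: (1,2), (9,10)

By max-flow min-cut theorem, max flow = min cut = 21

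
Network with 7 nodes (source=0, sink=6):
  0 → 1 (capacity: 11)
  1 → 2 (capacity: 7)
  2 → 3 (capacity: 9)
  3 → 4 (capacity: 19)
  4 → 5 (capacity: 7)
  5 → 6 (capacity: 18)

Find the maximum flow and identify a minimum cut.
Max flow = 7, Min cut edges: (4,5)

Maximum flow: 7
Minimum cut: (4,5)
Partition: S = [0, 1, 2, 3, 4], T = [5, 6]

Max-flow min-cut theorem verified: both equal 7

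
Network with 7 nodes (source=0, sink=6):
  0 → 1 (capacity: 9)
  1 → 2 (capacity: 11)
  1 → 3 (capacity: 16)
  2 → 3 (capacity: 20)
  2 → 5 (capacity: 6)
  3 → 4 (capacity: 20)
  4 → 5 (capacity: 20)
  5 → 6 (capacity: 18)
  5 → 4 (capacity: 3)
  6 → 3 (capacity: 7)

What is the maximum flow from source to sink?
Maximum flow = 9

Max flow: 9

Flow assignment:
  0 → 1: 9/9
  1 → 2: 6/11
  1 → 3: 3/16
  2 → 5: 6/6
  3 → 4: 3/20
  4 → 5: 3/20
  5 → 6: 9/18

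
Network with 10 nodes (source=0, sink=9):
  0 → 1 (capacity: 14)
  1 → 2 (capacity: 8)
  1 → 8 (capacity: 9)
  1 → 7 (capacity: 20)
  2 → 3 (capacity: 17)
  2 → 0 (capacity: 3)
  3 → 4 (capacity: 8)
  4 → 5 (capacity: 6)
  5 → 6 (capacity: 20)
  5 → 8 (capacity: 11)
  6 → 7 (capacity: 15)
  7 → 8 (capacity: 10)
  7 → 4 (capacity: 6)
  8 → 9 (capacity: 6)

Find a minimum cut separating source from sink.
Min cut value = 6, edges: (8,9)

Min cut value: 6
Partition: S = [0, 1, 2, 3, 4, 5, 6, 7, 8], T = [9]
Cut edges: (8,9)

By max-flow min-cut theorem, max flow = min cut = 6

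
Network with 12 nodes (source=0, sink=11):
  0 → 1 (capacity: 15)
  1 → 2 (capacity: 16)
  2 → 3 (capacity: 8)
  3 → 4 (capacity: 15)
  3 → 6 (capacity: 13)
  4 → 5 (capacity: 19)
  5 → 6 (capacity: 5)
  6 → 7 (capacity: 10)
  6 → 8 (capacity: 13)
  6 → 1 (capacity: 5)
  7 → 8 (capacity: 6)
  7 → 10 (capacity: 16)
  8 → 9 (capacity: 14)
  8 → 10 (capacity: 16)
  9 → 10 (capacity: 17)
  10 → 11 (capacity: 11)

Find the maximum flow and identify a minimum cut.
Max flow = 8, Min cut edges: (2,3)

Maximum flow: 8
Minimum cut: (2,3)
Partition: S = [0, 1, 2], T = [3, 4, 5, 6, 7, 8, 9, 10, 11]

Max-flow min-cut theorem verified: both equal 8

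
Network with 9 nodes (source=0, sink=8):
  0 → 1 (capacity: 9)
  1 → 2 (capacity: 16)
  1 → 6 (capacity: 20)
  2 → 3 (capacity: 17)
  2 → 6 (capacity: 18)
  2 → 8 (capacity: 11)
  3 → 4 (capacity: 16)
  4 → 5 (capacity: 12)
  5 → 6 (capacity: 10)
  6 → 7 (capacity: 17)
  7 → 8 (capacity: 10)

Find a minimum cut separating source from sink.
Min cut value = 9, edges: (0,1)

Min cut value: 9
Partition: S = [0], T = [1, 2, 3, 4, 5, 6, 7, 8]
Cut edges: (0,1)

By max-flow min-cut theorem, max flow = min cut = 9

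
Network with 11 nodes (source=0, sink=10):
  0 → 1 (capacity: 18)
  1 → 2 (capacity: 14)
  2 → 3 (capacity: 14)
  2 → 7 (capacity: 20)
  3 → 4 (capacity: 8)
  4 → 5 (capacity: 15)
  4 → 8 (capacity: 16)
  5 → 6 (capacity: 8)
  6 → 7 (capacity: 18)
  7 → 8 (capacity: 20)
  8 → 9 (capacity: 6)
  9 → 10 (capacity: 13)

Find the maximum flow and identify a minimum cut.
Max flow = 6, Min cut edges: (8,9)

Maximum flow: 6
Minimum cut: (8,9)
Partition: S = [0, 1, 2, 3, 4, 5, 6, 7, 8], T = [9, 10]

Max-flow min-cut theorem verified: both equal 6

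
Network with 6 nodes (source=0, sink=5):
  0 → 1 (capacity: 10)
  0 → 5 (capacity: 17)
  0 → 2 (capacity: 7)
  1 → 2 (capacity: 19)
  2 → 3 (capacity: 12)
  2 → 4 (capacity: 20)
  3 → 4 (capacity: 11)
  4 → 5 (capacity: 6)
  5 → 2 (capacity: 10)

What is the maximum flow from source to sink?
Maximum flow = 23

Max flow: 23

Flow assignment:
  0 → 1: 6/10
  0 → 5: 17/17
  1 → 2: 6/19
  2 → 4: 6/20
  4 → 5: 6/6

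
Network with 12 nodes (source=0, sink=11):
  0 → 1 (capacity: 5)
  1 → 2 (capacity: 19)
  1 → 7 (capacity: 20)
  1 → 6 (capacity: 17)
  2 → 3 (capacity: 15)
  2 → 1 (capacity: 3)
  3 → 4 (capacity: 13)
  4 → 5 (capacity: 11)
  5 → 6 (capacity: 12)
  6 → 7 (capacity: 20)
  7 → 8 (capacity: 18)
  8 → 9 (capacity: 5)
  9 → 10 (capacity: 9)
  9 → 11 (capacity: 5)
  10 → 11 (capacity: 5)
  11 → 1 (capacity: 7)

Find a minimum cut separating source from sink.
Min cut value = 5, edges: (8,9)

Min cut value: 5
Partition: S = [0, 1, 2, 3, 4, 5, 6, 7, 8], T = [9, 10, 11]
Cut edges: (8,9)

By max-flow min-cut theorem, max flow = min cut = 5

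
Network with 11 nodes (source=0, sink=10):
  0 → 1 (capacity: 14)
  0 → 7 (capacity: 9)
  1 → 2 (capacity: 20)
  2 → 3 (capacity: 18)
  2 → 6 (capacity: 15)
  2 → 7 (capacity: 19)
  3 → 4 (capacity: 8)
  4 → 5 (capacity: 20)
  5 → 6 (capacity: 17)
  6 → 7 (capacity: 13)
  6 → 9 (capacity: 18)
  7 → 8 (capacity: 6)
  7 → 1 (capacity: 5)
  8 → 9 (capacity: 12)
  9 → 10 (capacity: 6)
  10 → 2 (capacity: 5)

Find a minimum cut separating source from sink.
Min cut value = 6, edges: (9,10)

Min cut value: 6
Partition: S = [0, 1, 2, 3, 4, 5, 6, 7, 8, 9], T = [10]
Cut edges: (9,10)

By max-flow min-cut theorem, max flow = min cut = 6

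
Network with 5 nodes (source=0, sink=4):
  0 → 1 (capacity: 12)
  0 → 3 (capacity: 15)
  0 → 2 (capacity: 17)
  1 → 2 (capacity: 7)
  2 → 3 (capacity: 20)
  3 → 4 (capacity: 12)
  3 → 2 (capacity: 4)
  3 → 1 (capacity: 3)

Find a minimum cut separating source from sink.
Min cut value = 12, edges: (3,4)

Min cut value: 12
Partition: S = [0, 1, 2, 3], T = [4]
Cut edges: (3,4)

By max-flow min-cut theorem, max flow = min cut = 12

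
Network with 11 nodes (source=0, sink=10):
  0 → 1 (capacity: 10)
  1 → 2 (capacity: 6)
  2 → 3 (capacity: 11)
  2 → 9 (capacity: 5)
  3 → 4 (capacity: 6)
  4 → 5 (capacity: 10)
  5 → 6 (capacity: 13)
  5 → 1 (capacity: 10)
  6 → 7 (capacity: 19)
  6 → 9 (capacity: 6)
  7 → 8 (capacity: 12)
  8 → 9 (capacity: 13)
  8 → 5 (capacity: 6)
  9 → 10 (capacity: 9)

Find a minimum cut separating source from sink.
Min cut value = 6, edges: (1,2)

Min cut value: 6
Partition: S = [0, 1], T = [2, 3, 4, 5, 6, 7, 8, 9, 10]
Cut edges: (1,2)

By max-flow min-cut theorem, max flow = min cut = 6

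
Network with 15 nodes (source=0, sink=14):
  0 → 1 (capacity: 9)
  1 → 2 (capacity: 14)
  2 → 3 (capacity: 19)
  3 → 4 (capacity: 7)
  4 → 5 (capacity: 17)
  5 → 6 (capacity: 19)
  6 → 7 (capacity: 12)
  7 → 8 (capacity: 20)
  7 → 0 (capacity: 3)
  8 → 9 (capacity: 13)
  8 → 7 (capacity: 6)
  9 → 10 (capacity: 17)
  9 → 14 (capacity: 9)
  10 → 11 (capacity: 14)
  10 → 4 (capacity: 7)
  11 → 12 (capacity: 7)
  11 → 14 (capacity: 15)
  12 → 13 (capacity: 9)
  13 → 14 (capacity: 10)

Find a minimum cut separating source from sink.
Min cut value = 7, edges: (3,4)

Min cut value: 7
Partition: S = [0, 1, 2, 3], T = [4, 5, 6, 7, 8, 9, 10, 11, 12, 13, 14]
Cut edges: (3,4)

By max-flow min-cut theorem, max flow = min cut = 7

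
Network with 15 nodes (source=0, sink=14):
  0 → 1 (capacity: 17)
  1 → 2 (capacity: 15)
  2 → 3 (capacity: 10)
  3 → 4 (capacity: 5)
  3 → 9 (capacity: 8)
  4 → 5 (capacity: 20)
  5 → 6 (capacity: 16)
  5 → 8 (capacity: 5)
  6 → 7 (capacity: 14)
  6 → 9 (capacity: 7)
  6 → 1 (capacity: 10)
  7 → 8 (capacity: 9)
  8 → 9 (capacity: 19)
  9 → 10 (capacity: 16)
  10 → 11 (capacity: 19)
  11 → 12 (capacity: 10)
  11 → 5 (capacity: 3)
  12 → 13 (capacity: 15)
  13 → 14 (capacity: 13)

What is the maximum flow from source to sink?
Maximum flow = 10

Max flow: 10

Flow assignment:
  0 → 1: 10/17
  1 → 2: 10/15
  2 → 3: 10/10
  3 → 4: 2/5
  3 → 9: 8/8
  4 → 5: 2/20
  5 → 6: 2/16
  6 → 9: 2/7
  9 → 10: 10/16
  10 → 11: 10/19
  11 → 12: 10/10
  12 → 13: 10/15
  13 → 14: 10/13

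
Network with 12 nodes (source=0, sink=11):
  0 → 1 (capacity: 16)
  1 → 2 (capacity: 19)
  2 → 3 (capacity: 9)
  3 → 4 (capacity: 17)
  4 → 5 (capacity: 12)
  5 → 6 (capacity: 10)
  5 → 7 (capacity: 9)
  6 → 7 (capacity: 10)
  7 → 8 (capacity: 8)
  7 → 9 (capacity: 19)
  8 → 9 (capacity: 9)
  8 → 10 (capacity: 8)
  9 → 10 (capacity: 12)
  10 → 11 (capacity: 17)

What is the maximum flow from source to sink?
Maximum flow = 9

Max flow: 9

Flow assignment:
  0 → 1: 9/16
  1 → 2: 9/19
  2 → 3: 9/9
  3 → 4: 9/17
  4 → 5: 9/12
  5 → 7: 9/9
  7 → 8: 8/8
  7 → 9: 1/19
  8 → 10: 8/8
  9 → 10: 1/12
  10 → 11: 9/17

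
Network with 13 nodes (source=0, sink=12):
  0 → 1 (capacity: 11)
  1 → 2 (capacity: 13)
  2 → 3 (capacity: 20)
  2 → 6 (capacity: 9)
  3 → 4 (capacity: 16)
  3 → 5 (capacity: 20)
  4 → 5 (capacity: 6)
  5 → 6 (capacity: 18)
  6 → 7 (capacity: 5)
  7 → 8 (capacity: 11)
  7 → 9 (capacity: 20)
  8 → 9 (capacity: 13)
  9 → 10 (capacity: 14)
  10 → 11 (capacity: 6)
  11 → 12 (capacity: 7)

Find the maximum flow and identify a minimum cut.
Max flow = 5, Min cut edges: (6,7)

Maximum flow: 5
Minimum cut: (6,7)
Partition: S = [0, 1, 2, 3, 4, 5, 6], T = [7, 8, 9, 10, 11, 12]

Max-flow min-cut theorem verified: both equal 5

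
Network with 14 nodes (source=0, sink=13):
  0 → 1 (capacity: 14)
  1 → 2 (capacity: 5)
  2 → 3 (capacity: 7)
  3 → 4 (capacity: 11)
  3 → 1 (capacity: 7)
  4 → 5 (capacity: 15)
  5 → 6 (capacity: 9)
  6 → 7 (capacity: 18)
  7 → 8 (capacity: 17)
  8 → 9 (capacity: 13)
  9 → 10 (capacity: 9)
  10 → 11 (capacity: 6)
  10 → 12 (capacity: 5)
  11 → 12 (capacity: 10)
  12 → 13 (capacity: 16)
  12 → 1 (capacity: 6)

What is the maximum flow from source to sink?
Maximum flow = 5

Max flow: 5

Flow assignment:
  0 → 1: 5/14
  1 → 2: 5/5
  2 → 3: 5/7
  3 → 4: 5/11
  4 → 5: 5/15
  5 → 6: 5/9
  6 → 7: 5/18
  7 → 8: 5/17
  8 → 9: 5/13
  9 → 10: 5/9
  10 → 12: 5/5
  12 → 13: 5/16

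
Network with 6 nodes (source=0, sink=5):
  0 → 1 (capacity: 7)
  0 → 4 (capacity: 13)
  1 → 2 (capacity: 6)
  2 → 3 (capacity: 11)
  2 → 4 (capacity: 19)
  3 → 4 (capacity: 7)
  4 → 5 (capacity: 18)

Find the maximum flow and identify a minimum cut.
Max flow = 18, Min cut edges: (4,5)

Maximum flow: 18
Minimum cut: (4,5)
Partition: S = [0, 1, 2, 3, 4], T = [5]

Max-flow min-cut theorem verified: both equal 18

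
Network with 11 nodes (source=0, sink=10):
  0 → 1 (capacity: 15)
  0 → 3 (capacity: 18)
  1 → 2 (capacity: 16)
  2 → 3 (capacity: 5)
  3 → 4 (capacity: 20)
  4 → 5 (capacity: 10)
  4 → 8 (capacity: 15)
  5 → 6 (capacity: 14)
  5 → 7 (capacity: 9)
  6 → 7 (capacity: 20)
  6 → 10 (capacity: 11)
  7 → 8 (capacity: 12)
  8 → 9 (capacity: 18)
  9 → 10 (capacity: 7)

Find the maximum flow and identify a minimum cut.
Max flow = 17, Min cut edges: (4,5), (9,10)

Maximum flow: 17
Minimum cut: (4,5), (9,10)
Partition: S = [0, 1, 2, 3, 4, 7, 8, 9], T = [5, 6, 10]

Max-flow min-cut theorem verified: both equal 17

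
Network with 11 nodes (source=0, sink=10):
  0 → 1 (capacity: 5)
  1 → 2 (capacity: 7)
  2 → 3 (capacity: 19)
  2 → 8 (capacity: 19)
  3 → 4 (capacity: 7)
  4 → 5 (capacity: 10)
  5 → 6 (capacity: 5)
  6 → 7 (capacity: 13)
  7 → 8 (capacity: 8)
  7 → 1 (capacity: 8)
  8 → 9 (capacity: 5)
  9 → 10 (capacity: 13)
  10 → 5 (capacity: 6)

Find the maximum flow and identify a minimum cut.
Max flow = 5, Min cut edges: (8,9)

Maximum flow: 5
Minimum cut: (8,9)
Partition: S = [0, 1, 2, 3, 4, 5, 6, 7, 8], T = [9, 10]

Max-flow min-cut theorem verified: both equal 5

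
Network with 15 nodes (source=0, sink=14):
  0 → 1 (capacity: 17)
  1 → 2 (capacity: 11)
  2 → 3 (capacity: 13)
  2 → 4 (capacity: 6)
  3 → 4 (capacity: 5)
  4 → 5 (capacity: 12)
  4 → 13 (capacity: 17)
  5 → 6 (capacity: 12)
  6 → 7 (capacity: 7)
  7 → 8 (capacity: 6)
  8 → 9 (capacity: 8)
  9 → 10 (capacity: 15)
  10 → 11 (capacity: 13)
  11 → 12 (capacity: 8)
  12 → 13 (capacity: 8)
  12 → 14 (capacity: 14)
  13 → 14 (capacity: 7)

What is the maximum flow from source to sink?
Maximum flow = 11

Max flow: 11

Flow assignment:
  0 → 1: 11/17
  1 → 2: 11/11
  2 → 3: 5/13
  2 → 4: 6/6
  3 → 4: 5/5
  4 → 5: 4/12
  4 → 13: 7/17
  5 → 6: 4/12
  6 → 7: 4/7
  7 → 8: 4/6
  8 → 9: 4/8
  9 → 10: 4/15
  10 → 11: 4/13
  11 → 12: 4/8
  12 → 14: 4/14
  13 → 14: 7/7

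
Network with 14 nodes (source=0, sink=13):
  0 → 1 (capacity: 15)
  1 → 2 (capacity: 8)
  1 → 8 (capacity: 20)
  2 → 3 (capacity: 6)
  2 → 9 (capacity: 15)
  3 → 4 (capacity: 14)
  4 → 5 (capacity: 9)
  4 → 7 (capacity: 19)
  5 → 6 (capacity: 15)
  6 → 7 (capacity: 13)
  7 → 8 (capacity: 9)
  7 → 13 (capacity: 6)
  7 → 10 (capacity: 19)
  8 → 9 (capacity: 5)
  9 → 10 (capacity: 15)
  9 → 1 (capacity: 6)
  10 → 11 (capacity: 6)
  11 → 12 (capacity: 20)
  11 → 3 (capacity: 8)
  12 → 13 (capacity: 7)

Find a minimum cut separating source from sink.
Min cut value = 12, edges: (7,13), (10,11)

Min cut value: 12
Partition: S = [0, 1, 2, 3, 4, 5, 6, 7, 8, 9, 10], T = [11, 12, 13]
Cut edges: (7,13), (10,11)

By max-flow min-cut theorem, max flow = min cut = 12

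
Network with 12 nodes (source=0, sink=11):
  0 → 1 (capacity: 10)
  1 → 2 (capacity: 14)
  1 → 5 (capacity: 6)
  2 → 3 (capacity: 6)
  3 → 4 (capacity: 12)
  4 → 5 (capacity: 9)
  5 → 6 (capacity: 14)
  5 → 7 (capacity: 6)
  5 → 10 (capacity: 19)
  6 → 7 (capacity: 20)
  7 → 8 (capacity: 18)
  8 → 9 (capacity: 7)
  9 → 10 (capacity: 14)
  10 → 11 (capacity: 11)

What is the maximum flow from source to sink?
Maximum flow = 10

Max flow: 10

Flow assignment:
  0 → 1: 10/10
  1 → 2: 4/14
  1 → 5: 6/6
  2 → 3: 4/6
  3 → 4: 4/12
  4 → 5: 4/9
  5 → 10: 10/19
  10 → 11: 10/11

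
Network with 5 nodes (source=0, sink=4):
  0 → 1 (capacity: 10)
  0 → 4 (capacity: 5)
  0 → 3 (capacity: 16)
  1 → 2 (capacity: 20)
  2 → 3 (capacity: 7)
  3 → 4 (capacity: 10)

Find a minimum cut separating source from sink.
Min cut value = 15, edges: (0,4), (3,4)

Min cut value: 15
Partition: S = [0, 1, 2, 3], T = [4]
Cut edges: (0,4), (3,4)

By max-flow min-cut theorem, max flow = min cut = 15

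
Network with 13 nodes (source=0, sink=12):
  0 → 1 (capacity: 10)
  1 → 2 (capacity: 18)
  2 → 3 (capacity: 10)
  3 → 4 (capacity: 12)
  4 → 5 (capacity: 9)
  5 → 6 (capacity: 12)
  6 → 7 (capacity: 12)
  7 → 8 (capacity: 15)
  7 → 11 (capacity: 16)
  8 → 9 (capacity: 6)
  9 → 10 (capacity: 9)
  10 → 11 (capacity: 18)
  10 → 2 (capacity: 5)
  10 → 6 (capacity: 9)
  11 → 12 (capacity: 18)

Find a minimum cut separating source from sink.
Min cut value = 9, edges: (4,5)

Min cut value: 9
Partition: S = [0, 1, 2, 3, 4], T = [5, 6, 7, 8, 9, 10, 11, 12]
Cut edges: (4,5)

By max-flow min-cut theorem, max flow = min cut = 9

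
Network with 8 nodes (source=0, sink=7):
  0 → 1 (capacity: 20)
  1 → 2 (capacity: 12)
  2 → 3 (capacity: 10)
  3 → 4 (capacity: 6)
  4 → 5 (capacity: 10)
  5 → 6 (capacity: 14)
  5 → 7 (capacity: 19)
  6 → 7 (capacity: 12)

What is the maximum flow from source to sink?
Maximum flow = 6

Max flow: 6

Flow assignment:
  0 → 1: 6/20
  1 → 2: 6/12
  2 → 3: 6/10
  3 → 4: 6/6
  4 → 5: 6/10
  5 → 7: 6/19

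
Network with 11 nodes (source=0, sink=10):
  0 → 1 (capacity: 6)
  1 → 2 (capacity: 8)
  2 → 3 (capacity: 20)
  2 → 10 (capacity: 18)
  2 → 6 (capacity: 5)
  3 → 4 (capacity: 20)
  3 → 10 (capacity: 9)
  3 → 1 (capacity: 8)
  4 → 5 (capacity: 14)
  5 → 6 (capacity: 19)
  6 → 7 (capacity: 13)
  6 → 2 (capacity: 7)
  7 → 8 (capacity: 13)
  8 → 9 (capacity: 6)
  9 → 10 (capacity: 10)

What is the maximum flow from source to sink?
Maximum flow = 6

Max flow: 6

Flow assignment:
  0 → 1: 6/6
  1 → 2: 6/8
  2 → 10: 6/18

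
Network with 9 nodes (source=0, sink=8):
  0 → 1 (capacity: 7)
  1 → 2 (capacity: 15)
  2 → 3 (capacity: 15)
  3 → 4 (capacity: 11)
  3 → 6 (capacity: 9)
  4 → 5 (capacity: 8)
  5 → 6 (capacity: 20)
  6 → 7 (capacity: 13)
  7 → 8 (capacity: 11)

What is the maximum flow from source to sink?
Maximum flow = 7

Max flow: 7

Flow assignment:
  0 → 1: 7/7
  1 → 2: 7/15
  2 → 3: 7/15
  3 → 6: 7/9
  6 → 7: 7/13
  7 → 8: 7/11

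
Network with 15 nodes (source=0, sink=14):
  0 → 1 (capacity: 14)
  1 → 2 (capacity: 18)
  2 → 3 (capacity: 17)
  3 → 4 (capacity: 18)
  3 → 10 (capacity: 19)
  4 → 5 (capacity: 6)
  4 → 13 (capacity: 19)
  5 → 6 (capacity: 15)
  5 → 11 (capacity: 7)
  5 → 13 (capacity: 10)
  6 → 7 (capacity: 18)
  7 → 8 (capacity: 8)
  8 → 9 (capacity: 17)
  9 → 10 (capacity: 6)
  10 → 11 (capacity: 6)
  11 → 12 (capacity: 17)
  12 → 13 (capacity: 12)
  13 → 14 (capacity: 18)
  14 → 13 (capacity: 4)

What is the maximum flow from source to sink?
Maximum flow = 14

Max flow: 14

Flow assignment:
  0 → 1: 14/14
  1 → 2: 14/18
  2 → 3: 14/17
  3 → 4: 14/18
  4 → 13: 14/19
  13 → 14: 14/18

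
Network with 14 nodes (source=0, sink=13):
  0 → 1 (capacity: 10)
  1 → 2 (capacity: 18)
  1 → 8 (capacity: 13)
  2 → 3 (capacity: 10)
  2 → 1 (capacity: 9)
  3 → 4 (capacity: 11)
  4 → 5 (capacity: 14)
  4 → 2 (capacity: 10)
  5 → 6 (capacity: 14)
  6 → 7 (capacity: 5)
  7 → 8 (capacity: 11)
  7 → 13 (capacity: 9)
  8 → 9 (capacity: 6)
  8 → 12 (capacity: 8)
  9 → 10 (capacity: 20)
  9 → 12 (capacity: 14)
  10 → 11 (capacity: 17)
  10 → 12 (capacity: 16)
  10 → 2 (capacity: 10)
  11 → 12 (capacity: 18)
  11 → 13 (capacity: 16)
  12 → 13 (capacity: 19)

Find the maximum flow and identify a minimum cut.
Max flow = 10, Min cut edges: (0,1)

Maximum flow: 10
Minimum cut: (0,1)
Partition: S = [0], T = [1, 2, 3, 4, 5, 6, 7, 8, 9, 10, 11, 12, 13]

Max-flow min-cut theorem verified: both equal 10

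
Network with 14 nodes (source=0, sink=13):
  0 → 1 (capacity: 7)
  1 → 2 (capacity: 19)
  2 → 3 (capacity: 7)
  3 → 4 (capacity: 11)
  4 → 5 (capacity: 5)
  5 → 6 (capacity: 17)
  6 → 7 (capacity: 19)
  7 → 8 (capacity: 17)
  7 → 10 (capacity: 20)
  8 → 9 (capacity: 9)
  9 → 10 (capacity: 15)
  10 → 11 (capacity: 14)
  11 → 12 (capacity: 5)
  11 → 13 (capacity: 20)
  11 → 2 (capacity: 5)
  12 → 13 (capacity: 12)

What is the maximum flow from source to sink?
Maximum flow = 5

Max flow: 5

Flow assignment:
  0 → 1: 5/7
  1 → 2: 5/19
  2 → 3: 5/7
  3 → 4: 5/11
  4 → 5: 5/5
  5 → 6: 5/17
  6 → 7: 5/19
  7 → 10: 5/20
  10 → 11: 5/14
  11 → 13: 5/20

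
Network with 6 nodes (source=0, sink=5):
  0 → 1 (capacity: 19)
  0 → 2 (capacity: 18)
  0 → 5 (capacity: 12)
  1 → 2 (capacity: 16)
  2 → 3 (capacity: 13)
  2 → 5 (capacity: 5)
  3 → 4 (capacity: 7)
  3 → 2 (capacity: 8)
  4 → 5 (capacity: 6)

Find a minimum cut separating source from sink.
Min cut value = 23, edges: (0,5), (2,5), (4,5)

Min cut value: 23
Partition: S = [0, 1, 2, 3, 4], T = [5]
Cut edges: (0,5), (2,5), (4,5)

By max-flow min-cut theorem, max flow = min cut = 23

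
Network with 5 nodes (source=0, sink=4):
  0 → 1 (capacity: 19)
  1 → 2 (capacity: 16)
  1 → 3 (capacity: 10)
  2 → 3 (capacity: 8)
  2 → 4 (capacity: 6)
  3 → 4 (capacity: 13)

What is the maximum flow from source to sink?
Maximum flow = 19

Max flow: 19

Flow assignment:
  0 → 1: 19/19
  1 → 2: 14/16
  1 → 3: 5/10
  2 → 3: 8/8
  2 → 4: 6/6
  3 → 4: 13/13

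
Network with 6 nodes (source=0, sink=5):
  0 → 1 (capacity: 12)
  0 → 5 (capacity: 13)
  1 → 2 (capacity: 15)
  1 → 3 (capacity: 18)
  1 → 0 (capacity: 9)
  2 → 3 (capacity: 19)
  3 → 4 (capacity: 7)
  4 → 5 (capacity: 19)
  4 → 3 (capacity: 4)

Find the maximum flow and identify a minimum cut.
Max flow = 20, Min cut edges: (0,5), (3,4)

Maximum flow: 20
Minimum cut: (0,5), (3,4)
Partition: S = [0, 1, 2, 3], T = [4, 5]

Max-flow min-cut theorem verified: both equal 20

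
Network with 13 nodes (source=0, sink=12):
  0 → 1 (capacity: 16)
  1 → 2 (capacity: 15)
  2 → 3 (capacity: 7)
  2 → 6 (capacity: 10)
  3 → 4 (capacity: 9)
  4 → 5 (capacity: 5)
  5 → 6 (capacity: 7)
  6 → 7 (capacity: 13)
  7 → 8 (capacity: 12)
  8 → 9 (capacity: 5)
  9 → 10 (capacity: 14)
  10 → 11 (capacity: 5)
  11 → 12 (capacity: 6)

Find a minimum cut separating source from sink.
Min cut value = 5, edges: (10,11)

Min cut value: 5
Partition: S = [0, 1, 2, 3, 4, 5, 6, 7, 8, 9, 10], T = [11, 12]
Cut edges: (10,11)

By max-flow min-cut theorem, max flow = min cut = 5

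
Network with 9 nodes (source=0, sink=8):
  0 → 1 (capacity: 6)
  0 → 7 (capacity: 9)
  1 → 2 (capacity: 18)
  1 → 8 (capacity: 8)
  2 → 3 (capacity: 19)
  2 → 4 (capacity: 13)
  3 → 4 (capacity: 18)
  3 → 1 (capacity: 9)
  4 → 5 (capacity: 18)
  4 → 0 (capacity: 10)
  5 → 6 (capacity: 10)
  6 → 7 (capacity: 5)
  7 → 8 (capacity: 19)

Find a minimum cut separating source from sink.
Min cut value = 15, edges: (0,1), (0,7)

Min cut value: 15
Partition: S = [0], T = [1, 2, 3, 4, 5, 6, 7, 8]
Cut edges: (0,1), (0,7)

By max-flow min-cut theorem, max flow = min cut = 15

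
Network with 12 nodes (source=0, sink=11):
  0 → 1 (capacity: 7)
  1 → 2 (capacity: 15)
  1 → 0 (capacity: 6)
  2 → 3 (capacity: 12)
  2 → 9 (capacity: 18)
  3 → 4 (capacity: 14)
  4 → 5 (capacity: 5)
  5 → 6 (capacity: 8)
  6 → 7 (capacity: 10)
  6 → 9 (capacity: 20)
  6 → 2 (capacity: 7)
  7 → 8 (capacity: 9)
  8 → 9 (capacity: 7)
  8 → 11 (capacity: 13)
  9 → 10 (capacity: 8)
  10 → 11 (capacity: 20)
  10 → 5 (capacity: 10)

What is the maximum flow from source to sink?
Maximum flow = 7

Max flow: 7

Flow assignment:
  0 → 1: 7/7
  1 → 2: 7/15
  2 → 9: 7/18
  9 → 10: 7/8
  10 → 11: 7/20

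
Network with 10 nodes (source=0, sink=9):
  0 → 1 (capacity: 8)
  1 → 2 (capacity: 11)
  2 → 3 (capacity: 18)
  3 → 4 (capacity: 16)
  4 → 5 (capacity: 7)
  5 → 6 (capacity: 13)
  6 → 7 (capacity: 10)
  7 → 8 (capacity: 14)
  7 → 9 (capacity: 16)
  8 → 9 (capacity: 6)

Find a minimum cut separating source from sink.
Min cut value = 7, edges: (4,5)

Min cut value: 7
Partition: S = [0, 1, 2, 3, 4], T = [5, 6, 7, 8, 9]
Cut edges: (4,5)

By max-flow min-cut theorem, max flow = min cut = 7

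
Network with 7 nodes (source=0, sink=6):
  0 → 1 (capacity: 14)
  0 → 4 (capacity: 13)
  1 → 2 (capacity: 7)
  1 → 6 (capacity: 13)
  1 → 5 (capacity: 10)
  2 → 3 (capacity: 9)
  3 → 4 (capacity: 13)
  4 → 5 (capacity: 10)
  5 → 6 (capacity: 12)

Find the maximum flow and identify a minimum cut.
Max flow = 24, Min cut edges: (0,1), (4,5)

Maximum flow: 24
Minimum cut: (0,1), (4,5)
Partition: S = [0, 2, 3, 4], T = [1, 5, 6]

Max-flow min-cut theorem verified: both equal 24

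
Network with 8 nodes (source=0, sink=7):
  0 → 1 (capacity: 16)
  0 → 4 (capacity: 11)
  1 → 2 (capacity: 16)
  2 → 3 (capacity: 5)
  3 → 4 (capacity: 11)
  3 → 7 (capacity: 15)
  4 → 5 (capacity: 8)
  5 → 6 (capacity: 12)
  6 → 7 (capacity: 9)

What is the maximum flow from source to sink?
Maximum flow = 13

Max flow: 13

Flow assignment:
  0 → 1: 5/16
  0 → 4: 8/11
  1 → 2: 5/16
  2 → 3: 5/5
  3 → 7: 5/15
  4 → 5: 8/8
  5 → 6: 8/12
  6 → 7: 8/9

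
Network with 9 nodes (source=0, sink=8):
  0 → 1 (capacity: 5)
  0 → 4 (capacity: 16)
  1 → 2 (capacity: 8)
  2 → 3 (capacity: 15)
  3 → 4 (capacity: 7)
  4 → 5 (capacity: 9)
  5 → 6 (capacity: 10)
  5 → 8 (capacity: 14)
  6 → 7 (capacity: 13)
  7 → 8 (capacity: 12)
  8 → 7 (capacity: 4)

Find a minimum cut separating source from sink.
Min cut value = 9, edges: (4,5)

Min cut value: 9
Partition: S = [0, 1, 2, 3, 4], T = [5, 6, 7, 8]
Cut edges: (4,5)

By max-flow min-cut theorem, max flow = min cut = 9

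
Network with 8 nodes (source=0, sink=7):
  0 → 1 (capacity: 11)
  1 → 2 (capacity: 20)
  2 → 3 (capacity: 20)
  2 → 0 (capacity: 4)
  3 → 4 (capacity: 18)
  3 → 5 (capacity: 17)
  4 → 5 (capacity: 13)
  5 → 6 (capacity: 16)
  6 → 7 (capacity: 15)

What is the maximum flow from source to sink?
Maximum flow = 11

Max flow: 11

Flow assignment:
  0 → 1: 11/11
  1 → 2: 11/20
  2 → 3: 11/20
  3 → 5: 11/17
  5 → 6: 11/16
  6 → 7: 11/15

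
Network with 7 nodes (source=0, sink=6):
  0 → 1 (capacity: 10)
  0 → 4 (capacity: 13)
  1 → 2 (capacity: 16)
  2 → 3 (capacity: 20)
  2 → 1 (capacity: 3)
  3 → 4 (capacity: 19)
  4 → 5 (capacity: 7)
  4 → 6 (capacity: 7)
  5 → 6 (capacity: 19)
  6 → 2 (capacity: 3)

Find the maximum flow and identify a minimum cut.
Max flow = 14, Min cut edges: (4,5), (4,6)

Maximum flow: 14
Minimum cut: (4,5), (4,6)
Partition: S = [0, 1, 2, 3, 4], T = [5, 6]

Max-flow min-cut theorem verified: both equal 14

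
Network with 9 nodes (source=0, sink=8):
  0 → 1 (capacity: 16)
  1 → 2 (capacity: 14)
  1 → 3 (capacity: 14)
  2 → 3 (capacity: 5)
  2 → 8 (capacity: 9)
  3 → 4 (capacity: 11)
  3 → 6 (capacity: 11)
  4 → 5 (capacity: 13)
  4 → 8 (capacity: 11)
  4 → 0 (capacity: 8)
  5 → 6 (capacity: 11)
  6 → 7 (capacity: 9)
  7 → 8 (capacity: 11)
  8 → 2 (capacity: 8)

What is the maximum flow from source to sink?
Maximum flow = 16

Max flow: 16

Flow assignment:
  0 → 1: 16/16
  1 → 2: 14/14
  1 → 3: 2/14
  2 → 3: 5/5
  2 → 8: 9/9
  3 → 4: 7/11
  4 → 8: 7/11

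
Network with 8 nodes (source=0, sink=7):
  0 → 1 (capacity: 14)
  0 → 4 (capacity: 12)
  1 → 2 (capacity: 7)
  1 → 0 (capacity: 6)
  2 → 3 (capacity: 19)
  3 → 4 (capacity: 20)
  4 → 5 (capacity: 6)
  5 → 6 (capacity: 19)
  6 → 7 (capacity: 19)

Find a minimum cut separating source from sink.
Min cut value = 6, edges: (4,5)

Min cut value: 6
Partition: S = [0, 1, 2, 3, 4], T = [5, 6, 7]
Cut edges: (4,5)

By max-flow min-cut theorem, max flow = min cut = 6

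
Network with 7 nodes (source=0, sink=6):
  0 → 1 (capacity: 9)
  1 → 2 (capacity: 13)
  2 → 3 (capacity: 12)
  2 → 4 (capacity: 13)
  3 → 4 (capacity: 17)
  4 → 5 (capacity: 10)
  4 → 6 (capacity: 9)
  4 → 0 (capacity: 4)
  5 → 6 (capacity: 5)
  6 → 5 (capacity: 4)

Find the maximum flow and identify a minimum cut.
Max flow = 9, Min cut edges: (0,1)

Maximum flow: 9
Minimum cut: (0,1)
Partition: S = [0], T = [1, 2, 3, 4, 5, 6]

Max-flow min-cut theorem verified: both equal 9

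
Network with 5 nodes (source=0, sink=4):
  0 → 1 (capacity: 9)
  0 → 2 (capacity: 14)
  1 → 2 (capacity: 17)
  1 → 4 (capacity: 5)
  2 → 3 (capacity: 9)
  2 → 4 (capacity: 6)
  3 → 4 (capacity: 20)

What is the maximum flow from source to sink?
Maximum flow = 20

Max flow: 20

Flow assignment:
  0 → 1: 6/9
  0 → 2: 14/14
  1 → 2: 1/17
  1 → 4: 5/5
  2 → 3: 9/9
  2 → 4: 6/6
  3 → 4: 9/20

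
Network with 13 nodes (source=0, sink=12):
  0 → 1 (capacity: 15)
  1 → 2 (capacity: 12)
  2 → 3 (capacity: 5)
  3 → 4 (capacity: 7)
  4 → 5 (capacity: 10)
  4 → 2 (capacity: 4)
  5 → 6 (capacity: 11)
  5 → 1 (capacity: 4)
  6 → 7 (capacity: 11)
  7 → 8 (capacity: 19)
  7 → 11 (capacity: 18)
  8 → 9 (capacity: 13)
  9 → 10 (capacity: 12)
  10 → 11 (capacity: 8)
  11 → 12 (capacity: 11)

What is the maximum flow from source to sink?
Maximum flow = 5

Max flow: 5

Flow assignment:
  0 → 1: 5/15
  1 → 2: 5/12
  2 → 3: 5/5
  3 → 4: 5/7
  4 → 5: 5/10
  5 → 6: 5/11
  6 → 7: 5/11
  7 → 11: 5/18
  11 → 12: 5/11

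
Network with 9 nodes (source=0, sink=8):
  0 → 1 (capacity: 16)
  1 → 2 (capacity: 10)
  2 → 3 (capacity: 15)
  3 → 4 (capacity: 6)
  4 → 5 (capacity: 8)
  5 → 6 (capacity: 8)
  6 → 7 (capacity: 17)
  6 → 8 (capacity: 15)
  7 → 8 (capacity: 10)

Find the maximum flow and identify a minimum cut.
Max flow = 6, Min cut edges: (3,4)

Maximum flow: 6
Minimum cut: (3,4)
Partition: S = [0, 1, 2, 3], T = [4, 5, 6, 7, 8]

Max-flow min-cut theorem verified: both equal 6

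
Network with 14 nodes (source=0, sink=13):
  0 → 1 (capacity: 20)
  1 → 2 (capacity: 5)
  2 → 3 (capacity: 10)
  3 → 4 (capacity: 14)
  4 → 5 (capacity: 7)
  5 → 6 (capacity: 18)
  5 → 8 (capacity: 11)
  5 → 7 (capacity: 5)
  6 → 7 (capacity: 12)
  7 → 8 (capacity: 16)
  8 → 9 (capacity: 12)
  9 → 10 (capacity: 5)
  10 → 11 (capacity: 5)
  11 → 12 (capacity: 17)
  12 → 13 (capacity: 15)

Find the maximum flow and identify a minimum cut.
Max flow = 5, Min cut edges: (10,11)

Maximum flow: 5
Minimum cut: (10,11)
Partition: S = [0, 1, 2, 3, 4, 5, 6, 7, 8, 9, 10], T = [11, 12, 13]

Max-flow min-cut theorem verified: both equal 5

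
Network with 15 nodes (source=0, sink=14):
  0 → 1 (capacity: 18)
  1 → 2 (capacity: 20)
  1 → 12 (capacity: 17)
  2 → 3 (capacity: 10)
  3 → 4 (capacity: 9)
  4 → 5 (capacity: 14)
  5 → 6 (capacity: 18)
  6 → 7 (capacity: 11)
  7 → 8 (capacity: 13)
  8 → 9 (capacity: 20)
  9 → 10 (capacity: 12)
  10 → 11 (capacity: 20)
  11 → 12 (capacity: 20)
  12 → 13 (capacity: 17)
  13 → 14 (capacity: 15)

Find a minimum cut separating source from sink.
Min cut value = 15, edges: (13,14)

Min cut value: 15
Partition: S = [0, 1, 2, 3, 4, 5, 6, 7, 8, 9, 10, 11, 12, 13], T = [14]
Cut edges: (13,14)

By max-flow min-cut theorem, max flow = min cut = 15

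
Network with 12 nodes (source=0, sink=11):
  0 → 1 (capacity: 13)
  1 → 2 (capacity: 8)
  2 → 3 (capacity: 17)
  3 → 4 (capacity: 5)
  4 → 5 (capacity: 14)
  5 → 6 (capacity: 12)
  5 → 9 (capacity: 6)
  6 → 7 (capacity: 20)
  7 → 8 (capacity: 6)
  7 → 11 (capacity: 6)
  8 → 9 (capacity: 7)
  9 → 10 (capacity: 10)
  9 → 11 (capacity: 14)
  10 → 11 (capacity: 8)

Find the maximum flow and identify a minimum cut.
Max flow = 5, Min cut edges: (3,4)

Maximum flow: 5
Minimum cut: (3,4)
Partition: S = [0, 1, 2, 3], T = [4, 5, 6, 7, 8, 9, 10, 11]

Max-flow min-cut theorem verified: both equal 5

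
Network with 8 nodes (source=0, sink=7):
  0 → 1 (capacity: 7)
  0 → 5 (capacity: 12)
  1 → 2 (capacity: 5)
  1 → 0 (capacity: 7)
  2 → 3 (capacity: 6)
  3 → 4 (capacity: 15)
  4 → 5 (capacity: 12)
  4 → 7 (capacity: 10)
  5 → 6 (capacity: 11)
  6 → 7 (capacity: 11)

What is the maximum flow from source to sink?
Maximum flow = 16

Max flow: 16

Flow assignment:
  0 → 1: 5/7
  0 → 5: 11/12
  1 → 2: 5/5
  2 → 3: 5/6
  3 → 4: 5/15
  4 → 7: 5/10
  5 → 6: 11/11
  6 → 7: 11/11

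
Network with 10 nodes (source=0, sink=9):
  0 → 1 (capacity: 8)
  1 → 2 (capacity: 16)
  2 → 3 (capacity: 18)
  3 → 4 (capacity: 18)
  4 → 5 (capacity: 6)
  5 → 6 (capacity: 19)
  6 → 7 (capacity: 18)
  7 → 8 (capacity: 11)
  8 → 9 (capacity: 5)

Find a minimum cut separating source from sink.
Min cut value = 5, edges: (8,9)

Min cut value: 5
Partition: S = [0, 1, 2, 3, 4, 5, 6, 7, 8], T = [9]
Cut edges: (8,9)

By max-flow min-cut theorem, max flow = min cut = 5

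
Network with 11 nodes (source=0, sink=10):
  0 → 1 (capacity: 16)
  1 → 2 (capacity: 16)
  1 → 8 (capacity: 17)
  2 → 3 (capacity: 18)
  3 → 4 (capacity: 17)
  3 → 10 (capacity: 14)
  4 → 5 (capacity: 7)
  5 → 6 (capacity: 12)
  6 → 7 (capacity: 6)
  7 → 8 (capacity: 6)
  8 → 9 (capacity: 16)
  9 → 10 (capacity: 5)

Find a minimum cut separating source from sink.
Min cut value = 16, edges: (0,1)

Min cut value: 16
Partition: S = [0], T = [1, 2, 3, 4, 5, 6, 7, 8, 9, 10]
Cut edges: (0,1)

By max-flow min-cut theorem, max flow = min cut = 16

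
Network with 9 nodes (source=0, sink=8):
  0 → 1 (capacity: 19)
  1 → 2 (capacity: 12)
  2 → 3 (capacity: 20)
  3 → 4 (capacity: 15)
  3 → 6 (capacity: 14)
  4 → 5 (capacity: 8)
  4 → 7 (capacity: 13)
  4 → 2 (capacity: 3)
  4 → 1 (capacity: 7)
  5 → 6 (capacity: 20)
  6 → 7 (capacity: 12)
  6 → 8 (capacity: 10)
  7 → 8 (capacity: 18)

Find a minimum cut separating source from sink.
Min cut value = 12, edges: (1,2)

Min cut value: 12
Partition: S = [0, 1], T = [2, 3, 4, 5, 6, 7, 8]
Cut edges: (1,2)

By max-flow min-cut theorem, max flow = min cut = 12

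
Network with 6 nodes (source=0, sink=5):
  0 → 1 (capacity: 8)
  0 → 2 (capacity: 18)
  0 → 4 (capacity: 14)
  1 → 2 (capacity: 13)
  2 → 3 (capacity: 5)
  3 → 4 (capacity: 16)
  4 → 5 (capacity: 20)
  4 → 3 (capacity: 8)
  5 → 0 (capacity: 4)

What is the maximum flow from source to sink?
Maximum flow = 19

Max flow: 19

Flow assignment:
  0 → 1: 5/8
  0 → 4: 14/14
  1 → 2: 5/13
  2 → 3: 5/5
  3 → 4: 5/16
  4 → 5: 19/20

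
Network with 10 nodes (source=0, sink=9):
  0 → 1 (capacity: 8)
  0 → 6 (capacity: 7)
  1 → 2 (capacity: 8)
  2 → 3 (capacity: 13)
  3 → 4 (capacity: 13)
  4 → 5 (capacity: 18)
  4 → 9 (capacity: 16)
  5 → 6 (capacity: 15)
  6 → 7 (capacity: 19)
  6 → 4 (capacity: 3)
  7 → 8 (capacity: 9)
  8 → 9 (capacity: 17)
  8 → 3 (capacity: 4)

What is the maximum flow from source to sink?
Maximum flow = 15

Max flow: 15

Flow assignment:
  0 → 1: 8/8
  0 → 6: 7/7
  1 → 2: 8/8
  2 → 3: 8/13
  3 → 4: 8/13
  4 → 9: 11/16
  6 → 7: 4/19
  6 → 4: 3/3
  7 → 8: 4/9
  8 → 9: 4/17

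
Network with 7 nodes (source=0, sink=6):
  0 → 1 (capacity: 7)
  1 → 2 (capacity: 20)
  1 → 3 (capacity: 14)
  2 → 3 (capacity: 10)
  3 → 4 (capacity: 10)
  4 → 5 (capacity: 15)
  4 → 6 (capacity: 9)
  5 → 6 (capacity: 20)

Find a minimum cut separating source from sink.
Min cut value = 7, edges: (0,1)

Min cut value: 7
Partition: S = [0], T = [1, 2, 3, 4, 5, 6]
Cut edges: (0,1)

By max-flow min-cut theorem, max flow = min cut = 7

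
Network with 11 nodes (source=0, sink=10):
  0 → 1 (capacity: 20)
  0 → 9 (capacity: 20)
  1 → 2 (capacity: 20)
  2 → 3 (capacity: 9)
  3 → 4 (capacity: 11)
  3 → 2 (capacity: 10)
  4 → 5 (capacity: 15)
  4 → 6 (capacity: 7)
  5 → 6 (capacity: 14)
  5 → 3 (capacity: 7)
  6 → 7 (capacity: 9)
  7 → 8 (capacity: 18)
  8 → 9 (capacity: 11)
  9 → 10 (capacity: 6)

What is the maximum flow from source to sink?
Maximum flow = 6

Max flow: 6

Flow assignment:
  0 → 1: 6/20
  1 → 2: 6/20
  2 → 3: 6/9
  3 → 4: 6/11
  4 → 5: 2/15
  4 → 6: 4/7
  5 → 6: 2/14
  6 → 7: 6/9
  7 → 8: 6/18
  8 → 9: 6/11
  9 → 10: 6/6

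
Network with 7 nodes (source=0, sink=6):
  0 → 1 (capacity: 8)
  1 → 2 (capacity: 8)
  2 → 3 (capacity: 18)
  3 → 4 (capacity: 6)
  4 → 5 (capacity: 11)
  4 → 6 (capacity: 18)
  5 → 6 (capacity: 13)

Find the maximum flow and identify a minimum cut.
Max flow = 6, Min cut edges: (3,4)

Maximum flow: 6
Minimum cut: (3,4)
Partition: S = [0, 1, 2, 3], T = [4, 5, 6]

Max-flow min-cut theorem verified: both equal 6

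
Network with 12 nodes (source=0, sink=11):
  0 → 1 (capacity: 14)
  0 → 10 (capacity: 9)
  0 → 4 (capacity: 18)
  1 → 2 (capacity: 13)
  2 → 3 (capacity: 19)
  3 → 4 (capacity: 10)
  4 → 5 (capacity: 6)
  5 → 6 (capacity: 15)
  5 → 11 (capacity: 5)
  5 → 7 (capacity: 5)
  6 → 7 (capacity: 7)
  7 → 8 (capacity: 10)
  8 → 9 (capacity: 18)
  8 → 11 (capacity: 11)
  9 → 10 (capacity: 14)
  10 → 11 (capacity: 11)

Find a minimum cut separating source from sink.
Min cut value = 15, edges: (0,10), (4,5)

Min cut value: 15
Partition: S = [0, 1, 2, 3, 4], T = [5, 6, 7, 8, 9, 10, 11]
Cut edges: (0,10), (4,5)

By max-flow min-cut theorem, max flow = min cut = 15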